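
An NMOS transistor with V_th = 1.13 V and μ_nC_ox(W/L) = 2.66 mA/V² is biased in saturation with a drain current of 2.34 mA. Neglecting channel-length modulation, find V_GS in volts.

In saturation I_D = ½ k_n (V_GS − V_th)², so V_GS − V_th = √(2 I_D / k_n) = √(2 × 2.34 / 2.66) = 1.33 V.
V_GS = 1.13 + 1.33 = 2.46 V.

V_GS = 2.46 V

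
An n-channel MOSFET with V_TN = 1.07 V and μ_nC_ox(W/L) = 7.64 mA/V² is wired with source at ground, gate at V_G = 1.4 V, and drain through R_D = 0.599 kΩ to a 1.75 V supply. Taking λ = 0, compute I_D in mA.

V_GS = V_G = 1.4 V, so V_ov = 1.4 − 1.07 = 0.33 V.
Assume saturation: I_D = ½ k_n V_ov² = 0.5 × 7.64 × 0.33² = 0.416 mA, giving V_DS = V_DD − I_D R_D = 1.75 − 0.416 × 0.599 = 1.5 V.
V_DS = 1.5 V ≥ V_ov = 0.33 V, confirming saturation.

I_D = 0.416 mA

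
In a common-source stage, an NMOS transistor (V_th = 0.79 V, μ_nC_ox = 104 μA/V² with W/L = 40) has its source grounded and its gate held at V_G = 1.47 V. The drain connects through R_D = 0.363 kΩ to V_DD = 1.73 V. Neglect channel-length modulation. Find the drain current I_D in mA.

V_GS = V_G = 1.47 V, so V_ov = 1.47 − 0.79 = 0.68 V.
k_n = μ_nC_ox · (W/L) = 4.16 mA/V².
Assume saturation: I_D = ½ k_n V_ov² = 0.5 × 4.16 × 0.68² = 0.962 mA, giving V_DS = V_DD − I_D R_D = 1.73 − 0.962 × 0.363 = 1.38 V.
V_DS = 1.38 V ≥ V_ov = 0.68 V, confirming saturation.

I_D = 0.962 mA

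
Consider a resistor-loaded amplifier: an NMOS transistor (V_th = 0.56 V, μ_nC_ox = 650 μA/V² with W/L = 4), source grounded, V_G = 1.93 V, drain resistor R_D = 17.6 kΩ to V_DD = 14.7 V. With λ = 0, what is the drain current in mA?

V_GS = V_G = 1.93 V, so V_ov = 1.93 − 0.56 = 1.37 V.
k_n = μ_nC_ox · (W/L) = 2.6 mA/V².
Assume saturation: I_D = ½ k_n V_ov² = 0.5 × 2.6 × 1.37² = 2.44 mA, giving V_DS = V_DD − I_D R_D = 14.7 − 2.44 × 17.6 = -28.2 V.
But -28.2 V < V_ov = 1.37 V, so the device is actually in triode.
In triode I_D = k_n[V_ov V_DS − ½ V_DS²] and I_D = (V_DD − V_DS)/R_D. Equating: 22.9 V_DS² − 63.69 V_DS + 14.7 = 0, giving V_DS = 0.254 V (the root below V_ov).
I_D = (14.7 − 0.254) / 17.6 = 0.821 mA.

I_D = 0.821 mA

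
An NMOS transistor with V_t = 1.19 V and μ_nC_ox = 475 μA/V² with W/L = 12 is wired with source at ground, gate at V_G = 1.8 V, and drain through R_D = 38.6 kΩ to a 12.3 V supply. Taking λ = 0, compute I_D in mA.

V_GS = V_G = 1.8 V, so V_ov = 1.8 − 1.19 = 0.61 V.
k_n = μ_nC_ox · (W/L) = 5.7 mA/V².
Assume saturation: I_D = ½ k_n V_ov² = 0.5 × 5.7 × 0.61² = 1.06 mA, giving V_DS = V_DD − I_D R_D = 12.3 − 1.06 × 38.6 = -28.6 V.
But -28.6 V < V_ov = 0.61 V, so the device is actually in triode.
In triode I_D = k_n[V_ov V_DS − ½ V_DS²] and I_D = (V_DD − V_DS)/R_D. Equating: 110 V_DS² − 135.2 V_DS + 12.3 = 0, giving V_DS = 0.0989 V (the root below V_ov).
I_D = (12.3 − 0.0989) / 38.6 = 0.316 mA.

I_D = 0.316 mA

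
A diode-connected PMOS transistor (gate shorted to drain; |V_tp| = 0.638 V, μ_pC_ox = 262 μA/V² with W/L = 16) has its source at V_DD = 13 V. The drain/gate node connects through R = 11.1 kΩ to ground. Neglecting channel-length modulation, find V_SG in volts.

With gate tied to drain, V_SG = V_SD ≥ V_SG − |V_tp|, so the device is in saturation.
k_p = μ_pC_ox · (W/L) = 4.192 mA/V².
KCL at the drain: ½ k_p (V_SG − |V_tp|)² = (V_DD − V_SG)/R.
Let x = V_SG − 0.638. Then 23.3 x² + x − 12.36 = 0, giving x = 0.708 V (positive root), so V_SG = 1.35 V.
I_D = (V_DD − V_SG)/R = (13 − 1.35) / 11.1 = 1.05 mA.

V_SG = 1.35 V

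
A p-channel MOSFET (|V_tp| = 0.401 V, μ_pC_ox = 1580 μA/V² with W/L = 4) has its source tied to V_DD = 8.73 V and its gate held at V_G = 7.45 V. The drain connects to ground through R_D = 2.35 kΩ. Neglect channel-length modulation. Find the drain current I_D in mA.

I_D = 2.44 mA

V_SG = V_DD − V_G = 8.73 − 7.45 = 1.28 V, so V_ov = 1.28 − 0.401 = 0.879 V.
k_p = μ_pC_ox · (W/L) = 6.32 mA/V².
Assume saturation: I_D = ½ k_p V_ov² = 0.5 × 6.32 × 0.879² = 2.44 mA, giving V_SD = V_DD − I_D R_D = 8.73 − 2.44 × 2.35 = 2.99 V.
V_SD = 2.99 V ≥ V_ov = 0.879 V, confirming saturation.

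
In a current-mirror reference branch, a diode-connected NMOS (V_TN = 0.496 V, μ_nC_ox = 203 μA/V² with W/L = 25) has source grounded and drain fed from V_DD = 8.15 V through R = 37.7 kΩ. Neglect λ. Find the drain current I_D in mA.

With gate tied to drain, V_GS = V_DS ≥ V_GS − V_TN, so the device is in saturation.
k_n = μ_nC_ox · (W/L) = 5.075 mA/V².
KCL at the drain: ½ k_n (V_GS − V_TN)² = (V_DD − V_GS)/R.
Let x = V_GS − 0.496. Then 95.7 x² + x − 7.654 = 0, giving x = 0.278 V (positive root), so V_GS = 0.774 V.
I_D = (V_DD − V_GS)/R = (8.15 − 0.774) / 37.7 = 0.196 mA.

I_D = 0.196 mA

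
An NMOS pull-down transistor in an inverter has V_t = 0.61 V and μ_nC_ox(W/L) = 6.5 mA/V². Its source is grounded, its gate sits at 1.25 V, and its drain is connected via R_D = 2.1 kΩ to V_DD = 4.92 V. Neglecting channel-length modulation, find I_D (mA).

V_GS = V_G = 1.25 V, so V_ov = 1.25 − 0.61 = 0.64 V.
Assume saturation: I_D = ½ k_n V_ov² = 0.5 × 6.5 × 0.64² = 1.33 mA, giving V_DS = V_DD − I_D R_D = 4.92 − 1.33 × 2.1 = 2.12 V.
V_DS = 2.12 V ≥ V_ov = 0.64 V, confirming saturation.

I_D = 1.33 mA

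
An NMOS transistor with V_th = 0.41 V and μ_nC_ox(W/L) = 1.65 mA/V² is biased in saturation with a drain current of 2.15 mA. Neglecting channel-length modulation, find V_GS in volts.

V_GS = 2.02 V

In saturation I_D = ½ k_n (V_GS − V_th)², so V_GS − V_th = √(2 I_D / k_n) = √(2 × 2.15 / 1.65) = 1.61 V.
V_GS = 0.41 + 1.61 = 2.02 V.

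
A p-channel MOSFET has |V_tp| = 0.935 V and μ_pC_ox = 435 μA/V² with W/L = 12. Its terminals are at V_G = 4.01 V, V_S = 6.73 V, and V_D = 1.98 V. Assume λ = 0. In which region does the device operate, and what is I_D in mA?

Saturation; I_D = 8.32 mA

V_SG = V_S − V_G = 6.73 − 4.01 = 2.72 V; V_SD = V_S − V_D = 6.73 − 1.98 = 4.75 V.
k_p = μ_pC_ox · (W/L) = 5.22 mA/V².
V_ov = V_SG − |V_tp| = 2.72 − 0.935 = 1.79 V.
Since V_SD = 4.75 V ≥ V_ov = 1.79 V, the device is in saturation.
I_D = ½ k_p V_ov² = 0.5 × 5.22 × 1.79² = 8.32 mA.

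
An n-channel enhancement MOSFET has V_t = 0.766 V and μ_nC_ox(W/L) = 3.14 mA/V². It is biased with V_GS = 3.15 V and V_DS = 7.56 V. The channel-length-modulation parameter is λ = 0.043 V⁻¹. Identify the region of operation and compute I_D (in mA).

Saturation; I_D = 11.8 mA

V_ov = V_GS − V_t = 3.15 − 0.766 = 2.38 V.
Since V_DS = 7.56 V ≥ V_ov = 2.38 V, the device is in saturation.
I_D = ½ k_n V_ov² (1 + λ V_DS) = 0.5 × 3.14 × 2.38² × (1 + 0.043 × 7.56) = 11.8 mA.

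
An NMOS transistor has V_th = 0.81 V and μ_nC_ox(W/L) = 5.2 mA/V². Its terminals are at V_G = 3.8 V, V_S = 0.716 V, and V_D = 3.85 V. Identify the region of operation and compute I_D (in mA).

Saturation; I_D = 13.4 mA

V_GS = V_G − V_S = 3.8 − 0.716 = 3.08 V; V_DS = V_D − V_S = 3.85 − 0.716 = 3.13 V.
V_ov = V_GS − V_th = 3.08 − 0.81 = 2.27 V.
Since V_DS = 3.13 V ≥ V_ov = 2.27 V, the device is in saturation.
I_D = ½ k_n V_ov² = 0.5 × 5.2 × 2.27² = 13.4 mA.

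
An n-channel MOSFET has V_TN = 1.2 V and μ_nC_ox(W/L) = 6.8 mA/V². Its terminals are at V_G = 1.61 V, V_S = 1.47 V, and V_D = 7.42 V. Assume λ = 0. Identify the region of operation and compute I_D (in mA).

V_GS = V_G − V_S = 1.61 − 1.47 = 0.14 V; V_DS = V_D − V_S = 7.42 − 1.47 = 5.95 V.
V_GS = 0.14 V < V_TN = 1.2 V, so the transistor is in cutoff.

Cutoff; I_D = 0 mA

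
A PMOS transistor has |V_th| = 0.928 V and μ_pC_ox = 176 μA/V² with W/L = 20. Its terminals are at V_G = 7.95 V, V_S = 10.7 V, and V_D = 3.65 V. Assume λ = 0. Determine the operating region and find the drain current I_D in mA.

Saturation; I_D = 5.84 mA

V_SG = V_S − V_G = 10.7 − 7.95 = 2.75 V; V_SD = V_S − V_D = 10.7 − 3.65 = 7.05 V.
k_p = μ_pC_ox · (W/L) = 3.52 mA/V².
V_ov = V_SG − |V_th| = 2.75 − 0.928 = 1.82 V.
Since V_SD = 7.05 V ≥ V_ov = 1.82 V, the device is in saturation.
I_D = ½ k_p V_ov² = 0.5 × 3.52 × 1.82² = 5.84 mA.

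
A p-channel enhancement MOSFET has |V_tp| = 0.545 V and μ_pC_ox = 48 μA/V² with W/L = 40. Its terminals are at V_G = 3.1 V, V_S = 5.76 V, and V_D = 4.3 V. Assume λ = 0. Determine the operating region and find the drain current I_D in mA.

Triode; I_D = 3.88 mA

V_SG = V_S − V_G = 5.76 − 3.1 = 2.66 V; V_SD = V_S − V_D = 5.76 − 4.3 = 1.46 V.
k_p = μ_pC_ox · (W/L) = 1.92 mA/V².
V_ov = V_SG − |V_tp| = 2.66 − 0.545 = 2.11 V.
Since V_SD = 1.46 V < V_ov = 2.11 V, the device is in the triode region.
I_D = k_p [V_ov · V_SD − ½ V_SD²] = 1.92 × [2.11 × 1.46 − 0.5 × 1.46²] = 3.88 mA.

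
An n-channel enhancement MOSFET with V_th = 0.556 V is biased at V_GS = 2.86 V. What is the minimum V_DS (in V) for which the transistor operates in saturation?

V_DS,sat = 2.30 V

The boundary between triode and saturation is V_DS = V_GS − V_th = V_ov.
V_ov = 2.86 − 0.556 = 2.3 V.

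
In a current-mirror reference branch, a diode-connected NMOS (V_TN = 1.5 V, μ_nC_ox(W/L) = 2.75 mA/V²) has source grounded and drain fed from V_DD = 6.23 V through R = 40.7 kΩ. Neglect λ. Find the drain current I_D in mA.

I_D = 0.109 mA

With gate tied to drain, V_GS = V_DS ≥ V_GS − V_TN, so the device is in saturation.
KCL at the drain: ½ k_n (V_GS − V_TN)² = (V_DD − V_GS)/R.
Let x = V_GS − 1.5. Then 56 x² + x − 4.73 = 0, giving x = 0.282 V (positive root), so V_GS = 1.78 V.
I_D = (V_DD − V_GS)/R = (6.23 − 1.78) / 40.7 = 0.109 mA.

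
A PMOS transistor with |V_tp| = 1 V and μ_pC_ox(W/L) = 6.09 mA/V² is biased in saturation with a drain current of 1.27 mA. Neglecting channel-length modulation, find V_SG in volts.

In saturation I_D = ½ k_p (V_SG − |V_tp|)², so V_SG − |V_tp| = √(2 I_D / k_p) = √(2 × 1.27 / 6.09) = 0.646 V.
V_SG = 1 + 0.646 = 1.65 V.

V_SG = 1.65 V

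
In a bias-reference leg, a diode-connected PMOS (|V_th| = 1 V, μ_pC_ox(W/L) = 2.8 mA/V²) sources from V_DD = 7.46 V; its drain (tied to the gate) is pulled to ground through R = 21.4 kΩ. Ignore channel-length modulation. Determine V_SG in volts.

With gate tied to drain, V_SG = V_SD ≥ V_SG − |V_th|, so the device is in saturation.
KCL at the drain: ½ k_p (V_SG − |V_th|)² = (V_DD − V_SG)/R.
Let x = V_SG − 1. Then 30 x² + x − 6.46 = 0, giving x = 0.448 V (positive root), so V_SG = 1.45 V.
I_D = (V_DD − V_SG)/R = (7.46 − 1.45) / 21.4 = 0.281 mA.

V_SG = 1.45 V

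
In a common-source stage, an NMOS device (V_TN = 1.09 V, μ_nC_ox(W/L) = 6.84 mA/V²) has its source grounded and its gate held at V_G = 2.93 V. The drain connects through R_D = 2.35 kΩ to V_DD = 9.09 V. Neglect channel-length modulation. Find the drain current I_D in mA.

I_D = 3.73 mA

V_GS = V_G = 2.93 V, so V_ov = 2.93 − 1.09 = 1.84 V.
Assume saturation: I_D = ½ k_n V_ov² = 0.5 × 6.84 × 1.84² = 11.6 mA, giving V_DS = V_DD − I_D R_D = 9.09 − 11.6 × 2.35 = -18.1 V.
But -18.1 V < V_ov = 1.84 V, so the device is actually in triode.
In triode I_D = k_n[V_ov V_DS − ½ V_DS²] and I_D = (V_DD − V_DS)/R_D. Equating: 8.04 V_DS² − 30.58 V_DS + 9.09 = 0, giving V_DS = 0.325 V (the root below V_ov).
I_D = (9.09 − 0.325) / 2.35 = 3.73 mA.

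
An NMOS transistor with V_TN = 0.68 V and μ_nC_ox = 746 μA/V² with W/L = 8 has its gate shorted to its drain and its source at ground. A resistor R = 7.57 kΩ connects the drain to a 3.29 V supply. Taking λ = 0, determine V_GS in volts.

V_GS = 0.999 V

With gate tied to drain, V_GS = V_DS ≥ V_GS − V_TN, so the device is in saturation.
k_n = μ_nC_ox · (W/L) = 5.968 mA/V².
KCL at the drain: ½ k_n (V_GS − V_TN)² = (V_DD − V_GS)/R.
Let x = V_GS − 0.68. Then 22.6 x² + x − 2.61 = 0, giving x = 0.319 V (positive root), so V_GS = 0.999 V.
I_D = (V_DD − V_GS)/R = (3.29 − 0.999) / 7.57 = 0.303 mA.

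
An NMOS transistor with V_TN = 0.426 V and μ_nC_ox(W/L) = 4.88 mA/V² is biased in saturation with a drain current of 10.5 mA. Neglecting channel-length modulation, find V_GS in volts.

V_GS = 2.50 V

In saturation I_D = ½ k_n (V_GS − V_TN)², so V_GS − V_TN = √(2 I_D / k_n) = √(2 × 10.5 / 4.88) = 2.07 V.
V_GS = 0.426 + 2.07 = 2.5 V.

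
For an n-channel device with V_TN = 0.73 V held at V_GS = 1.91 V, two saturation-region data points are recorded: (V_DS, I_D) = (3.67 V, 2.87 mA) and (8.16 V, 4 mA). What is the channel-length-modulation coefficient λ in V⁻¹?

λ = 0.129 V⁻¹

With V_GS fixed, I_D ∝ (1 + λ V_DS) in saturation, so I_D2/I_D1 = (1 + λ V_DS2)/(1 + λ V_DS1).
4/2.87 = 1.394 = (1 + 8.16 λ)/(1 + 3.67 λ).
Solving: λ (I_D1 V_DS2 − I_D2 V_DS1) = I_D2 − I_D1, so λ = (4 − 2.87) / (2.87 × 8.16 − 4 × 3.67) = 1.13 / 8.74 = 0.129 V⁻¹.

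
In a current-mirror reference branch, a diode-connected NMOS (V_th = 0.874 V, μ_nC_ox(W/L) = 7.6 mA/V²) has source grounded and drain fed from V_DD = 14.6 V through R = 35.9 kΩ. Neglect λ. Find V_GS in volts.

V_GS = 1.19 V

With gate tied to drain, V_GS = V_DS ≥ V_GS − V_th, so the device is in saturation.
KCL at the drain: ½ k_n (V_GS − V_th)² = (V_DD − V_GS)/R.
Let x = V_GS − 0.874. Then 136 x² + x − 13.73 = 0, giving x = 0.314 V (positive root), so V_GS = 1.19 V.
I_D = (V_DD − V_GS)/R = (14.6 − 1.19) / 35.9 = 0.374 mA.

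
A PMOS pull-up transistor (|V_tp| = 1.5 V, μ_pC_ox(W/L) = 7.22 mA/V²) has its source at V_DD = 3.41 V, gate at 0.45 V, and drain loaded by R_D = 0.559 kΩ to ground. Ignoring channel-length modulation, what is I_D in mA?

V_SG = V_DD − V_G = 3.41 − 0.45 = 2.96 V, so V_ov = 2.96 − 1.5 = 1.46 V.
Assume saturation: I_D = ½ k_p V_ov² = 0.5 × 7.22 × 1.46² = 7.7 mA, giving V_SD = V_DD − I_D R_D = 3.41 − 7.7 × 0.559 = -0.892 V.
But -0.892 V < V_ov = 1.46 V, so the device is actually in triode.
In triode I_D = k_p[V_ov V_SD − ½ V_SD²] and I_D = (V_DD − V_SD)/R_D. Equating: 2.02 V_SD² − 6.893 V_SD + 3.41 = 0, giving V_SD = 0.6 V (the root below V_ov).
I_D = (3.41 − 0.6) / 0.559 = 5.03 mA.

I_D = 5.03 mA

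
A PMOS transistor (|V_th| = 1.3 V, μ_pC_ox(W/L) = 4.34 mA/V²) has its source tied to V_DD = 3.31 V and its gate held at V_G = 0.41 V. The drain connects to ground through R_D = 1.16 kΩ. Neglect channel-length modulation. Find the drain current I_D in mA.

I_D = 2.50 mA

V_SG = V_DD − V_G = 3.31 − 0.41 = 2.9 V, so V_ov = 2.9 − 1.3 = 1.6 V.
Assume saturation: I_D = ½ k_p V_ov² = 0.5 × 4.34 × 1.6² = 5.56 mA, giving V_SD = V_DD − I_D R_D = 3.31 − 5.56 × 1.16 = -3.13 V.
But -3.13 V < V_ov = 1.6 V, so the device is actually in triode.
In triode I_D = k_p[V_ov V_SD − ½ V_SD²] and I_D = (V_DD − V_SD)/R_D. Equating: 2.52 V_SD² − 9.055 V_SD + 3.31 = 0, giving V_SD = 0.413 V (the root below V_ov).
I_D = (3.31 − 0.413) / 1.16 = 2.5 mA.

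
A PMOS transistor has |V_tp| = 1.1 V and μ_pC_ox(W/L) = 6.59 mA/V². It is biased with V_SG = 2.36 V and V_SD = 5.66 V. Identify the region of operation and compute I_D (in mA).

V_ov = V_SG − |V_tp| = 2.36 − 1.1 = 1.26 V.
Since V_SD = 5.66 V ≥ V_ov = 1.26 V, the device is in saturation.
I_D = ½ k_p V_ov² = 0.5 × 6.59 × 1.26² = 5.23 mA.

Saturation; I_D = 5.23 mA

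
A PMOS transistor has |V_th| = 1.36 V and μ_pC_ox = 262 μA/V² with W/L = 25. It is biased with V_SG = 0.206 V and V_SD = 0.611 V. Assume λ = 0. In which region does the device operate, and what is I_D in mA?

Cutoff; I_D = 0 mA

V_SG = 0.206 V < |V_th| = 1.36 V, so the transistor is in cutoff.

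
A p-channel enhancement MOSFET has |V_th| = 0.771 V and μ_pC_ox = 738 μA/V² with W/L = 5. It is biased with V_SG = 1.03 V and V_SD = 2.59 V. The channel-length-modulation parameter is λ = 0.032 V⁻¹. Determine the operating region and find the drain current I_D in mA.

Saturation; I_D = 0.134 mA

k_p = μ_pC_ox · (W/L) = 3.69 mA/V².
V_ov = V_SG − |V_th| = 1.03 − 0.771 = 0.259 V.
Since V_SD = 2.59 V ≥ V_ov = 0.259 V, the device is in saturation.
I_D = ½ k_p V_ov² (1 + λ V_SD) = 0.5 × 3.69 × 0.259² × (1 + 0.032 × 2.59) = 0.134 mA.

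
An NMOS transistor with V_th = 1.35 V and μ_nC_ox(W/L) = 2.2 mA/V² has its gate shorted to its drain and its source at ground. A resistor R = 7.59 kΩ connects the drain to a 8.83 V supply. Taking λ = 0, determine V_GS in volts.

With gate tied to drain, V_GS = V_DS ≥ V_GS − V_th, so the device is in saturation.
KCL at the drain: ½ k_n (V_GS − V_th)² = (V_DD − V_GS)/R.
Let x = V_GS − 1.35. Then 8.35 x² + x − 7.48 = 0, giving x = 0.889 V (positive root), so V_GS = 2.24 V.
I_D = (V_DD − V_GS)/R = (8.83 − 2.24) / 7.59 = 0.868 mA.

V_GS = 2.24 V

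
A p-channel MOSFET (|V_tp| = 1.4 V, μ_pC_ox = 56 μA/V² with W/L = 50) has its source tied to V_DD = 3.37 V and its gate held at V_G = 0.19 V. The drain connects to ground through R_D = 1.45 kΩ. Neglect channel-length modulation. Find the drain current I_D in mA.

I_D = 2.01 mA

V_SG = V_DD − V_G = 3.37 − 0.19 = 3.18 V, so V_ov = 3.18 − 1.4 = 1.78 V.
k_p = μ_pC_ox · (W/L) = 2.8 mA/V².
Assume saturation: I_D = ½ k_p V_ov² = 0.5 × 2.8 × 1.78² = 4.44 mA, giving V_SD = V_DD − I_D R_D = 3.37 − 4.44 × 1.45 = -3.06 V.
But -3.06 V < V_ov = 1.78 V, so the device is actually in triode.
In triode I_D = k_p[V_ov V_SD − ½ V_SD²] and I_D = (V_DD − V_SD)/R_D. Equating: 2.03 V_SD² − 8.227 V_SD + 3.37 = 0, giving V_SD = 0.462 V (the root below V_ov).
I_D = (3.37 − 0.462) / 1.45 = 2.01 mA.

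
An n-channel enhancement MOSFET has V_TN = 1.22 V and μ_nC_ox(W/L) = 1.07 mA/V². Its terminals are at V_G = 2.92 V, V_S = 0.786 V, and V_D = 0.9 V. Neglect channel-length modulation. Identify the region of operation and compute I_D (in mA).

V_GS = V_G − V_S = 2.92 − 0.786 = 2.13 V; V_DS = V_D − V_S = 0.9 − 0.786 = 0.114 V.
V_ov = V_GS − V_TN = 2.13 − 1.22 = 0.914 V.
Since V_DS = 0.114 V < V_ov = 0.914 V, the device is in the triode region.
I_D = k_n [V_ov · V_DS − ½ V_DS²] = 1.07 × [0.914 × 0.114 − 0.5 × 0.114²] = 0.105 mA.

Triode; I_D = 0.105 mA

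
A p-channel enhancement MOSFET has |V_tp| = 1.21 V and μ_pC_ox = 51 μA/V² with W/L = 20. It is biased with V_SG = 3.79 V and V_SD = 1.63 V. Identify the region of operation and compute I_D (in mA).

k_p = μ_pC_ox · (W/L) = 1.02 mA/V².
V_ov = V_SG − |V_tp| = 3.79 − 1.21 = 2.58 V.
Since V_SD = 1.63 V < V_ov = 2.58 V, the device is in the triode region.
I_D = k_p [V_ov · V_SD − ½ V_SD²] = 1.02 × [2.58 × 1.63 − 0.5 × 1.63²] = 2.93 mA.

Triode; I_D = 2.93 mA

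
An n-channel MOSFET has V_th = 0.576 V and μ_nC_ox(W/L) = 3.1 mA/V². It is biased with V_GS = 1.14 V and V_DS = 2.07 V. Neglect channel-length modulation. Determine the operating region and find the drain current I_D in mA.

Saturation; I_D = 0.493 mA

V_ov = V_GS − V_th = 1.14 − 0.576 = 0.564 V.
Since V_DS = 2.07 V ≥ V_ov = 0.564 V, the device is in saturation.
I_D = ½ k_n V_ov² = 0.5 × 3.1 × 0.564² = 0.493 mA.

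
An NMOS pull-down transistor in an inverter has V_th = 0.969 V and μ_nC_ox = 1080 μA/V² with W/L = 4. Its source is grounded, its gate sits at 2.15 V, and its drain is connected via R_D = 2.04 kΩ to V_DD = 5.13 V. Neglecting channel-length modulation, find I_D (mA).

V_GS = V_G = 2.15 V, so V_ov = 2.15 − 0.969 = 1.18 V.
k_n = μ_nC_ox · (W/L) = 4.32 mA/V².
Assume saturation: I_D = ½ k_n V_ov² = 0.5 × 4.32 × 1.18² = 3.01 mA, giving V_DS = V_DD − I_D R_D = 5.13 − 3.01 × 2.04 = -1.02 V.
But -1.02 V < V_ov = 1.18 V, so the device is actually in triode.
In triode I_D = k_n[V_ov V_DS − ½ V_DS²] and I_D = (V_DD − V_DS)/R_D. Equating: 4.41 V_DS² − 11.41 V_DS + 5.13 = 0, giving V_DS = 0.579 V (the root below V_ov).
I_D = (5.13 − 0.579) / 2.04 = 2.23 mA.

I_D = 2.23 mA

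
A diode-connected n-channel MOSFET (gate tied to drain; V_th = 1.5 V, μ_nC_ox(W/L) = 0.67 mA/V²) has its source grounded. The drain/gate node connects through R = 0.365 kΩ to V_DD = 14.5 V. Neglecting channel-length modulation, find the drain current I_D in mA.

With gate tied to drain, V_GS = V_DS ≥ V_GS − V_th, so the device is in saturation.
KCL at the drain: ½ k_n (V_GS − V_th)² = (V_DD − V_GS)/R.
Let x = V_GS − 1.5. Then 0.122 x² + x − 13 = 0, giving x = 7 V (positive root), so V_GS = 8.5 V.
I_D = (V_DD − V_GS)/R = (14.5 − 8.5) / 0.365 = 16.4 mA.

I_D = 16.4 mA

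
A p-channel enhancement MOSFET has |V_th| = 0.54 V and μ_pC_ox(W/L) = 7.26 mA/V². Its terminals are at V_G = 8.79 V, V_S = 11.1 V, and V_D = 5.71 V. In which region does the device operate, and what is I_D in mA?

Saturation; I_D = 11.4 mA

V_SG = V_S − V_G = 11.1 − 8.79 = 2.31 V; V_SD = V_S − V_D = 11.1 − 5.71 = 5.39 V.
V_ov = V_SG − |V_th| = 2.31 − 0.54 = 1.77 V.
Since V_SD = 5.39 V ≥ V_ov = 1.77 V, the device is in saturation.
I_D = ½ k_p V_ov² = 0.5 × 7.26 × 1.77² = 11.4 mA.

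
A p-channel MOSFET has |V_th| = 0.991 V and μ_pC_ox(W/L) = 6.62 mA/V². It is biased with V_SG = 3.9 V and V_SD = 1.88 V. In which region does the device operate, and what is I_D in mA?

Triode; I_D = 24.5 mA

V_ov = V_SG − |V_th| = 3.9 − 0.991 = 2.91 V.
Since V_SD = 1.88 V < V_ov = 2.91 V, the device is in the triode region.
I_D = k_p [V_ov · V_SD − ½ V_SD²] = 6.62 × [2.91 × 1.88 − 0.5 × 1.88²] = 24.5 mA.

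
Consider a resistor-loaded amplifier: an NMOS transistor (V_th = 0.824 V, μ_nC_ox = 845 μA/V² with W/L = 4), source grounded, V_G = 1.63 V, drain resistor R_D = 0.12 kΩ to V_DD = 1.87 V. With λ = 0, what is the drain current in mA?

I_D = 1.10 mA

V_GS = V_G = 1.63 V, so V_ov = 1.63 − 0.824 = 0.806 V.
k_n = μ_nC_ox · (W/L) = 3.38 mA/V².
Assume saturation: I_D = ½ k_n V_ov² = 0.5 × 3.38 × 0.806² = 1.1 mA, giving V_DS = V_DD − I_D R_D = 1.87 − 1.1 × 0.12 = 1.74 V.
V_DS = 1.74 V ≥ V_ov = 0.806 V, confirming saturation.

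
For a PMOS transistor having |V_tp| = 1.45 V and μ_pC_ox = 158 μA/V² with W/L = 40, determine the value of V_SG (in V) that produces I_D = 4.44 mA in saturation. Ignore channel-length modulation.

k_p = μ_pC_ox · (W/L) = 6.32 mA/V².
In saturation I_D = ½ k_p (V_SG − |V_tp|)², so V_SG − |V_tp| = √(2 I_D / k_p) = √(2 × 4.44 / 6.32) = 1.19 V.
V_SG = 1.45 + 1.19 = 2.64 V.

V_SG = 2.64 V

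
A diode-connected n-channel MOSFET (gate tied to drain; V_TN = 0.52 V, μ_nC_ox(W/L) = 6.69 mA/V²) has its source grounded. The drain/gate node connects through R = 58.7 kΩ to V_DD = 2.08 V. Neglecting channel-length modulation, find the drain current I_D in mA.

With gate tied to drain, V_GS = V_DS ≥ V_GS − V_TN, so the device is in saturation.
KCL at the drain: ½ k_n (V_GS − V_TN)² = (V_DD − V_GS)/R.
Let x = V_GS − 0.52. Then 196 x² + x − 1.56 = 0, giving x = 0.0866 V (positive root), so V_GS = 0.607 V.
I_D = (V_DD − V_GS)/R = (2.08 − 0.607) / 58.7 = 0.0251 mA.

I_D = 0.0251 mA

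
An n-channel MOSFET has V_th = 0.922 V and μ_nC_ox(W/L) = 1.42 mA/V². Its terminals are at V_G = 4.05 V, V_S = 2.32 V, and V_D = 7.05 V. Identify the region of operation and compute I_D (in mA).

V_GS = V_G − V_S = 4.05 − 2.32 = 1.73 V; V_DS = V_D − V_S = 7.05 − 2.32 = 4.73 V.
V_ov = V_GS − V_th = 1.73 − 0.922 = 0.808 V.
Since V_DS = 4.73 V ≥ V_ov = 0.808 V, the device is in saturation.
I_D = ½ k_n V_ov² = 0.5 × 1.42 × 0.808² = 0.464 mA.

Saturation; I_D = 0.464 mA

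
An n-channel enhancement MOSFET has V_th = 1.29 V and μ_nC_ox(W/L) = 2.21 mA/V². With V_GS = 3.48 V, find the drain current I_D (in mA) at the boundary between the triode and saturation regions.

At the boundary V_DS = V_ov = V_GS − V_th = 3.48 − 1.29 = 2.19 V.
I_D = ½ k_n V_ov² = 0.5 × 2.21 × 2.19² = 5.3 mA.

I_D = 5.30 mA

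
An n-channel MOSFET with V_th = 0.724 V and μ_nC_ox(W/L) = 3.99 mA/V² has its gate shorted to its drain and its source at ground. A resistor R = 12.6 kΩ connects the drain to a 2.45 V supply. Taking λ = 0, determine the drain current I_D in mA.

With gate tied to drain, V_GS = V_DS ≥ V_GS − V_th, so the device is in saturation.
KCL at the drain: ½ k_n (V_GS − V_th)² = (V_DD − V_GS)/R.
Let x = V_GS − 0.724. Then 25.1 x² + x − 1.726 = 0, giving x = 0.243 V (positive root), so V_GS = 0.967 V.
I_D = (V_DD − V_GS)/R = (2.45 − 0.967) / 12.6 = 0.118 mA.

I_D = 0.118 mA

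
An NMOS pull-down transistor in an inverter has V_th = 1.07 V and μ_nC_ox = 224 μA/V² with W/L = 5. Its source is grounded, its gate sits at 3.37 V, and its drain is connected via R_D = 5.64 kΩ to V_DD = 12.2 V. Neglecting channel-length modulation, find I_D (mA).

I_D = 1.99 mA

V_GS = V_G = 3.37 V, so V_ov = 3.37 − 1.07 = 2.3 V.
k_n = μ_nC_ox · (W/L) = 1.12 mA/V².
Assume saturation: I_D = ½ k_n V_ov² = 0.5 × 1.12 × 2.3² = 2.96 mA, giving V_DS = V_DD − I_D R_D = 12.2 − 2.96 × 5.64 = -4.51 V.
But -4.51 V < V_ov = 2.3 V, so the device is actually in triode.
In triode I_D = k_n[V_ov V_DS − ½ V_DS²] and I_D = (V_DD − V_DS)/R_D. Equating: 3.16 V_DS² − 15.53 V_DS + 12.2 = 0, giving V_DS = 0.982 V (the root below V_ov).
I_D = (12.2 − 0.982) / 5.64 = 1.99 mA.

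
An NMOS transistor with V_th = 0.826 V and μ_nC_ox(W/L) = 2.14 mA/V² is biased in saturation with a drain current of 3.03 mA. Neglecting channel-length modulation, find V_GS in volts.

In saturation I_D = ½ k_n (V_GS − V_th)², so V_GS − V_th = √(2 I_D / k_n) = √(2 × 3.03 / 2.14) = 1.68 V.
V_GS = 0.826 + 1.68 = 2.51 V.

V_GS = 2.51 V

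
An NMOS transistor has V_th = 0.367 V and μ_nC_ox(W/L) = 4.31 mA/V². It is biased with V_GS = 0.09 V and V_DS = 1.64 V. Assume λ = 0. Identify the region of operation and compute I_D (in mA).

Cutoff; I_D = 0 mA

V_GS = 0.09 V < V_th = 0.367 V, so the transistor is in cutoff.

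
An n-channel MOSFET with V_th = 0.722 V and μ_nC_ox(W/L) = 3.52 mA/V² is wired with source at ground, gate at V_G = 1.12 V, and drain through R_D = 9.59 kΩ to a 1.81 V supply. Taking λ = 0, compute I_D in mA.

I_D = 0.173 mA

V_GS = V_G = 1.12 V, so V_ov = 1.12 − 0.722 = 0.398 V.
Assume saturation: I_D = ½ k_n V_ov² = 0.5 × 3.52 × 0.398² = 0.279 mA, giving V_DS = V_DD − I_D R_D = 1.81 − 0.279 × 9.59 = -0.864 V.
But -0.864 V < V_ov = 0.398 V, so the device is actually in triode.
In triode I_D = k_n[V_ov V_DS − ½ V_DS²] and I_D = (V_DD − V_DS)/R_D. Equating: 16.9 V_DS² − 14.44 V_DS + 1.81 = 0, giving V_DS = 0.153 V (the root below V_ov).
I_D = (1.81 − 0.153) / 9.59 = 0.173 mA.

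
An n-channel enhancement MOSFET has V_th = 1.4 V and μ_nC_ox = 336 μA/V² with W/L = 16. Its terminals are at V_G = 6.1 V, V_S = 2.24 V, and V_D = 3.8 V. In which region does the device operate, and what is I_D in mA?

Triode; I_D = 14.1 mA

V_GS = V_G − V_S = 6.1 − 2.24 = 3.86 V; V_DS = V_D − V_S = 3.8 − 2.24 = 1.56 V.
k_n = μ_nC_ox · (W/L) = 5.376 mA/V².
V_ov = V_GS − V_th = 3.86 − 1.4 = 2.46 V.
Since V_DS = 1.56 V < V_ov = 2.46 V, the device is in the triode region.
I_D = k_n [V_ov · V_DS − ½ V_DS²] = 5.376 × [2.46 × 1.56 − 0.5 × 1.56²] = 14.1 mA.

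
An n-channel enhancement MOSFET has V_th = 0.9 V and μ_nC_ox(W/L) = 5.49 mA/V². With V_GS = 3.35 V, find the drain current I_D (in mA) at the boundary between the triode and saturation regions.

I_D = 16.5 mA

At the boundary V_DS = V_ov = V_GS − V_th = 3.35 − 0.9 = 2.45 V.
I_D = ½ k_n V_ov² = 0.5 × 5.49 × 2.45² = 16.5 mA.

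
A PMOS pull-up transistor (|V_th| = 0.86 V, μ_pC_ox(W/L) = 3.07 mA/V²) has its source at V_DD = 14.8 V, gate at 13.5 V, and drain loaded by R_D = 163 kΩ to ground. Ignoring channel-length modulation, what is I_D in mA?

V_SG = V_DD − V_G = 14.8 − 13.5 = 1.3 V, so V_ov = 1.3 − 0.86 = 0.44 V.
Assume saturation: I_D = ½ k_p V_ov² = 0.5 × 3.07 × 0.44² = 0.297 mA, giving V_SD = V_DD − I_D R_D = 14.8 − 0.297 × 163 = -33.6 V.
But -33.6 V < V_ov = 0.44 V, so the device is actually in triode.
In triode I_D = k_p[V_ov V_SD − ½ V_SD²] and I_D = (V_DD − V_SD)/R_D. Equating: 250 V_SD² − 221.2 V_SD + 14.8 = 0, giving V_SD = 0.0729 V (the root below V_ov).
I_D = (14.8 − 0.0729) / 163 = 0.0904 mA.

I_D = 0.0904 mA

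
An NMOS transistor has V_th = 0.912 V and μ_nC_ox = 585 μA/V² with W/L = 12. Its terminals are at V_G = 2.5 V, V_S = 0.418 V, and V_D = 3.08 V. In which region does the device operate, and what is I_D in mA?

Saturation; I_D = 4.80 mA

V_GS = V_G − V_S = 2.5 − 0.418 = 2.08 V; V_DS = V_D − V_S = 3.08 − 0.418 = 2.66 V.
k_n = μ_nC_ox · (W/L) = 7.02 mA/V².
V_ov = V_GS − V_th = 2.08 − 0.912 = 1.17 V.
Since V_DS = 2.66 V ≥ V_ov = 1.17 V, the device is in saturation.
I_D = ½ k_n V_ov² = 0.5 × 7.02 × 1.17² = 4.8 mA.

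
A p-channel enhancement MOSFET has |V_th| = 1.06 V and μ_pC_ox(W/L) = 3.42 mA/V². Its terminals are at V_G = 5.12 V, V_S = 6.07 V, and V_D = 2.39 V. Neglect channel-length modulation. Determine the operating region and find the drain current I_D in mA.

V_SG = V_S − V_G = 6.07 − 5.12 = 0.95 V; V_SD = V_S − V_D = 6.07 − 2.39 = 3.68 V.
V_SG = 0.95 V < |V_th| = 1.06 V, so the transistor is in cutoff.

Cutoff; I_D = 0 mA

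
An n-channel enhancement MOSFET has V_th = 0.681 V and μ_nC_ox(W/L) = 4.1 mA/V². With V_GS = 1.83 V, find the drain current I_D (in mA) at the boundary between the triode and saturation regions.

I_D = 2.71 mA

At the boundary V_DS = V_ov = V_GS − V_th = 1.83 − 0.681 = 1.15 V.
I_D = ½ k_n V_ov² = 0.5 × 4.1 × 1.15² = 2.71 mA.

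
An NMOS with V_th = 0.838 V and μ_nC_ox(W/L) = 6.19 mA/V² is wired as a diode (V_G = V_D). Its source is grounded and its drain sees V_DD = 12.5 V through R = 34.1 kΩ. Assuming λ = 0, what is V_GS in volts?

V_GS = 1.17 V

With gate tied to drain, V_GS = V_DS ≥ V_GS − V_th, so the device is in saturation.
KCL at the drain: ½ k_n (V_GS − V_th)² = (V_DD − V_GS)/R.
Let x = V_GS − 0.838. Then 106 x² + x − 11.66 = 0, giving x = 0.328 V (positive root), so V_GS = 1.17 V.
I_D = (V_DD − V_GS)/R = (12.5 − 1.17) / 34.1 = 0.332 mA.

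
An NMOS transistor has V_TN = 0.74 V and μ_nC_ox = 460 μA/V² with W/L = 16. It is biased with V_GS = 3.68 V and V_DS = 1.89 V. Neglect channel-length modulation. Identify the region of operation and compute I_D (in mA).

k_n = μ_nC_ox · (W/L) = 7.36 mA/V².
V_ov = V_GS − V_TN = 3.68 − 0.74 = 2.94 V.
Since V_DS = 1.89 V < V_ov = 2.94 V, the device is in the triode region.
I_D = k_n [V_ov · V_DS − ½ V_DS²] = 7.36 × [2.94 × 1.89 − 0.5 × 1.89²] = 27.8 mA.

Triode; I_D = 27.8 mA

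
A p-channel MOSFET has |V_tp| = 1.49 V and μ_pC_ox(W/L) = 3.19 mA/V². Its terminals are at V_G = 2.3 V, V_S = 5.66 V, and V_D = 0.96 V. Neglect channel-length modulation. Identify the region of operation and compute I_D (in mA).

V_SG = V_S − V_G = 5.66 − 2.3 = 3.36 V; V_SD = V_S − V_D = 5.66 − 0.96 = 4.7 V.
V_ov = V_SG − |V_tp| = 3.36 − 1.49 = 1.87 V.
Since V_SD = 4.7 V ≥ V_ov = 1.87 V, the device is in saturation.
I_D = ½ k_p V_ov² = 0.5 × 3.19 × 1.87² = 5.58 mA.

Saturation; I_D = 5.58 mA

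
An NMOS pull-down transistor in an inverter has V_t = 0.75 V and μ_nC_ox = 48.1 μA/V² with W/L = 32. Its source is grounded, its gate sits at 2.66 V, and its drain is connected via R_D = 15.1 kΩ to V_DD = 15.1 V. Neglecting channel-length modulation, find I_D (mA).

I_D = 0.976 mA

V_GS = V_G = 2.66 V, so V_ov = 2.66 − 0.75 = 1.91 V.
k_n = μ_nC_ox · (W/L) = 1.539 mA/V².
Assume saturation: I_D = ½ k_n V_ov² = 0.5 × 1.539 × 1.91² = 2.81 mA, giving V_DS = V_DD − I_D R_D = 15.1 − 2.81 × 15.1 = -27.3 V.
But -27.3 V < V_ov = 1.91 V, so the device is actually in triode.
In triode I_D = k_n[V_ov V_DS − ½ V_DS²] and I_D = (V_DD − V_DS)/R_D. Equating: 11.6 V_DS² − 45.39 V_DS + 15.1 = 0, giving V_DS = 0.367 V (the root below V_ov).
I_D = (15.1 − 0.367) / 15.1 = 0.976 mA.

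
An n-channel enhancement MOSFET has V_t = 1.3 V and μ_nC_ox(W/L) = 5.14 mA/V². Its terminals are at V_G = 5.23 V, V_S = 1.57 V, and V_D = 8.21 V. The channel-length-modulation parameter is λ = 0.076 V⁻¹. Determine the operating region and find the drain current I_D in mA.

Saturation; I_D = 21.5 mA

V_GS = V_G − V_S = 5.23 − 1.57 = 3.66 V; V_DS = V_D − V_S = 8.21 − 1.57 = 6.64 V.
V_ov = V_GS − V_t = 3.66 − 1.3 = 2.36 V.
Since V_DS = 6.64 V ≥ V_ov = 2.36 V, the device is in saturation.
I_D = ½ k_n V_ov² (1 + λ V_DS) = 0.5 × 5.14 × 2.36² × (1 + 0.076 × 6.64) = 21.5 mA.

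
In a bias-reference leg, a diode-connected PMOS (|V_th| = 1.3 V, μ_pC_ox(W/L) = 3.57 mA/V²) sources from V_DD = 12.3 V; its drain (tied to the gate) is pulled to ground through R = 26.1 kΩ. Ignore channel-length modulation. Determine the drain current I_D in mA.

I_D = 0.403 mA

With gate tied to drain, V_SG = V_SD ≥ V_SG − |V_th|, so the device is in saturation.
KCL at the drain: ½ k_p (V_SG − |V_th|)² = (V_DD − V_SG)/R.
Let x = V_SG − 1.3. Then 46.6 x² + x − 11 = 0, giving x = 0.475 V (positive root), so V_SG = 1.78 V.
I_D = (V_DD − V_SG)/R = (12.3 − 1.78) / 26.1 = 0.403 mA.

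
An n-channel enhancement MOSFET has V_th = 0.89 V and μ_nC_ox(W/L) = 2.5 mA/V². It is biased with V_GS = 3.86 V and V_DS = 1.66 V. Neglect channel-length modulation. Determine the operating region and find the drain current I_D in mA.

Triode; I_D = 8.88 mA

V_ov = V_GS − V_th = 3.86 − 0.89 = 2.97 V.
Since V_DS = 1.66 V < V_ov = 2.97 V, the device is in the triode region.
I_D = k_n [V_ov · V_DS − ½ V_DS²] = 2.5 × [2.97 × 1.66 − 0.5 × 1.66²] = 8.88 mA.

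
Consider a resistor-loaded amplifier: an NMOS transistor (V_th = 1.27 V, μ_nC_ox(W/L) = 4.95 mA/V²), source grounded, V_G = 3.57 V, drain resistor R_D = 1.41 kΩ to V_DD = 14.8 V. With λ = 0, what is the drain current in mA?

V_GS = V_G = 3.57 V, so V_ov = 3.57 − 1.27 = 2.3 V.
Assume saturation: I_D = ½ k_n V_ov² = 0.5 × 4.95 × 2.3² = 13.1 mA, giving V_DS = V_DD − I_D R_D = 14.8 − 13.1 × 1.41 = -3.66 V.
But -3.66 V < V_ov = 2.3 V, so the device is actually in triode.
In triode I_D = k_n[V_ov V_DS − ½ V_DS²] and I_D = (V_DD − V_DS)/R_D. Equating: 3.49 V_DS² − 17.05 V_DS + 14.8 = 0, giving V_DS = 1.13 V (the root below V_ov).
I_D = (14.8 − 1.13) / 1.41 = 9.7 mA.

I_D = 9.70 mA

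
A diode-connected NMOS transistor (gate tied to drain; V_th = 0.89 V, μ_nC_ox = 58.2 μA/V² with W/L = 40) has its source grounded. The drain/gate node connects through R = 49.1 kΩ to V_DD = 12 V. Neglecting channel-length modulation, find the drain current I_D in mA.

With gate tied to drain, V_GS = V_DS ≥ V_GS − V_th, so the device is in saturation.
k_n = μ_nC_ox · (W/L) = 2.328 mA/V².
KCL at the drain: ½ k_n (V_GS − V_th)² = (V_DD − V_GS)/R.
Let x = V_GS − 0.89. Then 57.2 x² + x − 11.11 = 0, giving x = 0.432 V (positive root), so V_GS = 1.32 V.
I_D = (V_DD − V_GS)/R = (12 − 1.32) / 49.1 = 0.217 mA.

I_D = 0.217 mA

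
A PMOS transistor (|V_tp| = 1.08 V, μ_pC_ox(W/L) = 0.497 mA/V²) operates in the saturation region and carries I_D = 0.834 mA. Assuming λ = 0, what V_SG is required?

V_SG = 2.91 V

In saturation I_D = ½ k_p (V_SG − |V_tp|)², so V_SG − |V_tp| = √(2 I_D / k_p) = √(2 × 0.834 / 0.497) = 1.83 V.
V_SG = 1.08 + 1.83 = 2.91 V.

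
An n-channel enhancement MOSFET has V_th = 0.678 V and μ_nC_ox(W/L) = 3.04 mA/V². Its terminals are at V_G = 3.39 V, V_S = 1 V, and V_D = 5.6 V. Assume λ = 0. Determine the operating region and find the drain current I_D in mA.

Saturation; I_D = 4.46 mA

V_GS = V_G − V_S = 3.39 − 1 = 2.39 V; V_DS = V_D − V_S = 5.6 − 1 = 4.6 V.
V_ov = V_GS − V_th = 2.39 − 0.678 = 1.71 V.
Since V_DS = 4.6 V ≥ V_ov = 1.71 V, the device is in saturation.
I_D = ½ k_n V_ov² = 0.5 × 3.04 × 1.71² = 4.46 mA.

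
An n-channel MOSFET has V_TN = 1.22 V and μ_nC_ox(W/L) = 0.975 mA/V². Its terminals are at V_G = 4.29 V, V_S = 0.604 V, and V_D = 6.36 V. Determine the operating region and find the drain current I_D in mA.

Saturation; I_D = 2.96 mA

V_GS = V_G − V_S = 4.29 − 0.604 = 3.69 V; V_DS = V_D − V_S = 6.36 − 0.604 = 5.76 V.
V_ov = V_GS − V_TN = 3.69 − 1.22 = 2.47 V.
Since V_DS = 5.76 V ≥ V_ov = 2.47 V, the device is in saturation.
I_D = ½ k_n V_ov² = 0.5 × 0.975 × 2.47² = 2.96 mA.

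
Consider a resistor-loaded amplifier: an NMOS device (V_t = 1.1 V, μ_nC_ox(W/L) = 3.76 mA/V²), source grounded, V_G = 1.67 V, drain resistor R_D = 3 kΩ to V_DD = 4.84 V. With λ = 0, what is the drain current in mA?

I_D = 0.611 mA

V_GS = V_G = 1.67 V, so V_ov = 1.67 − 1.1 = 0.57 V.
Assume saturation: I_D = ½ k_n V_ov² = 0.5 × 3.76 × 0.57² = 0.611 mA, giving V_DS = V_DD − I_D R_D = 4.84 − 0.611 × 3 = 3.01 V.
V_DS = 3.01 V ≥ V_ov = 0.57 V, confirming saturation.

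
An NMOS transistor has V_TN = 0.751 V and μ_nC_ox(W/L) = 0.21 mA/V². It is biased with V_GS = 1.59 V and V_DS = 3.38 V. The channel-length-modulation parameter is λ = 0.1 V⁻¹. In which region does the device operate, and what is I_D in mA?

Saturation; I_D = 0.0989 mA

V_ov = V_GS − V_TN = 1.59 − 0.751 = 0.839 V.
Since V_DS = 3.38 V ≥ V_ov = 0.839 V, the device is in saturation.
I_D = ½ k_n V_ov² (1 + λ V_DS) = 0.5 × 0.21 × 0.839² × (1 + 0.1 × 3.38) = 0.0989 mA.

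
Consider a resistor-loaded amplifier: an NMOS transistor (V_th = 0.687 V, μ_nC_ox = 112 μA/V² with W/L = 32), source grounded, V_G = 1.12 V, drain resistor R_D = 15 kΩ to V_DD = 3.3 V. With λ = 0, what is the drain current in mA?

I_D = 0.209 mA

V_GS = V_G = 1.12 V, so V_ov = 1.12 − 0.687 = 0.433 V.
k_n = μ_nC_ox · (W/L) = 3.584 mA/V².
Assume saturation: I_D = ½ k_n V_ov² = 0.5 × 3.584 × 0.433² = 0.336 mA, giving V_DS = V_DD − I_D R_D = 3.3 − 0.336 × 15 = -1.74 V.
But -1.74 V < V_ov = 0.433 V, so the device is actually in triode.
In triode I_D = k_n[V_ov V_DS − ½ V_DS²] and I_D = (V_DD − V_DS)/R_D. Equating: 26.9 V_DS² − 24.28 V_DS + 3.3 = 0, giving V_DS = 0.167 V (the root below V_ov).
I_D = (3.3 − 0.167) / 15 = 0.209 mA.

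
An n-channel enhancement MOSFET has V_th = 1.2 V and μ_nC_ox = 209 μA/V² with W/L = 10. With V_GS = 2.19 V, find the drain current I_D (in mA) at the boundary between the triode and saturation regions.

At the boundary V_DS = V_ov = V_GS − V_th = 2.19 − 1.2 = 0.99 V.
k_n = μ_nC_ox · (W/L) = 2.09 mA/V².
I_D = ½ k_n V_ov² = 0.5 × 2.09 × 0.99² = 1.02 mA.

I_D = 1.02 mA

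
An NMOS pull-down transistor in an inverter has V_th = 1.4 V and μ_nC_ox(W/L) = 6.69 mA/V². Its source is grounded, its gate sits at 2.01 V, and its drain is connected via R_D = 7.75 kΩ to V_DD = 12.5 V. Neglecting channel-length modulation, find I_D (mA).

V_GS = V_G = 2.01 V, so V_ov = 2.01 − 1.4 = 0.61 V.
Assume saturation: I_D = ½ k_n V_ov² = 0.5 × 6.69 × 0.61² = 1.24 mA, giving V_DS = V_DD − I_D R_D = 12.5 − 1.24 × 7.75 = 2.85 V.
V_DS = 2.85 V ≥ V_ov = 0.61 V, confirming saturation.

I_D = 1.24 mA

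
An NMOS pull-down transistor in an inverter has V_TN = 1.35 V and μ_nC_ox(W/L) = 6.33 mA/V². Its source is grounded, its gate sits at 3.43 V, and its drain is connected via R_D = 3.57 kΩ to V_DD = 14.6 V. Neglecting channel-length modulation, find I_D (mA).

I_D = 4.00 mA

V_GS = V_G = 3.43 V, so V_ov = 3.43 − 1.35 = 2.08 V.
Assume saturation: I_D = ½ k_n V_ov² = 0.5 × 6.33 × 2.08² = 13.7 mA, giving V_DS = V_DD − I_D R_D = 14.6 − 13.7 × 3.57 = -34.3 V.
But -34.3 V < V_ov = 2.08 V, so the device is actually in triode.
In triode I_D = k_n[V_ov V_DS − ½ V_DS²] and I_D = (V_DD − V_DS)/R_D. Equating: 11.3 V_DS² − 48 V_DS + 14.6 = 0, giving V_DS = 0.33 V (the root below V_ov).
I_D = (14.6 − 0.33) / 3.57 = 4 mA.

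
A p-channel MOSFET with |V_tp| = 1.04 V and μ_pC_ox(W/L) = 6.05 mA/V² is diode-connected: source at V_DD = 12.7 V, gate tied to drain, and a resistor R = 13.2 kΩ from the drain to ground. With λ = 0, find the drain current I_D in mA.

I_D = 0.843 mA

With gate tied to drain, V_SG = V_SD ≥ V_SG − |V_tp|, so the device is in saturation.
KCL at the drain: ½ k_p (V_SG − |V_tp|)² = (V_DD − V_SG)/R.
Let x = V_SG − 1.04. Then 39.9 x² + x − 11.66 = 0, giving x = 0.528 V (positive root), so V_SG = 1.57 V.
I_D = (V_DD − V_SG)/R = (12.7 − 1.57) / 13.2 = 0.843 mA.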